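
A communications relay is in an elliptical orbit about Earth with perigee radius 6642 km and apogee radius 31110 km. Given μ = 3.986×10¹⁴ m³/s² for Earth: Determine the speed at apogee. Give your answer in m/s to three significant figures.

Semi-major axis a = (r_p + r_a)/2 = 18876 km = 1.888×10⁷ m.
Vis-viva: v² = μ(2/r − 1/a) = 3.986×10¹⁴ × (6.429×10⁻⁸ − 5.298×10⁻⁸) = 4.508×10⁶ m²/s².
v = 2123 m/s.

v ≈ 2120 m/s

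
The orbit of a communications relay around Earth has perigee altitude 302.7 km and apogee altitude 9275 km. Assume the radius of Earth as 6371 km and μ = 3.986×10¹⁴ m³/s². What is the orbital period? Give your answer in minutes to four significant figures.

T ≈ 195.5 minutes

r_p = 6371 + 302.7 = 6673.7 km = 6.6737×10⁶ m.
r_a = 6371 + 9275 = 15646 km = 1.5646×10⁷ m.
Semi-major axis a = (r_p + r_a)/2 = (6673.7 + 15646)/2 = 11160 km = 1.116×10⁷ m.
By Kepler's third law T = 2π√(a³/μ) = 2π × 1.867×10³ = 1.173×10⁴ s.
= 195.5 minutes.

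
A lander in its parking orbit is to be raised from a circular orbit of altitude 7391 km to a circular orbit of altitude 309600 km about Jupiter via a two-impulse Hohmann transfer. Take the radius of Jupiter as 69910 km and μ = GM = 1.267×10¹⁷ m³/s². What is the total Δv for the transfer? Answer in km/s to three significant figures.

r₁ = 69910 + 7391 = 77301 km = 7.7301×10⁷ m.
r₂ = 69910 + 309600 = 379510 km = 3.7951×10⁸ m.
Transfer ellipse a_t = (r₁ + r₂)/2 = 2.284×10⁸ m.
At r₁: circular v_c1 = √(μ/r₁) = 40490 m/s; transfer-perijove v_p = √[μ(2/r₁ − 1/a_t)] = 52190 m/s.
Δv₁ = v_p − v_c1 = 11700 m/s.
At r₂: circular v_c2 = √(μ/r₂) = 18270 m/s; transfer-apojove v_a = √[μ(2/r₂ − 1/a_t)] = 10630 m/s.
Δv₂ = v_c2 − v_a = 7642 m/s.
Total Δv = Δv₁ + Δv₂ = 19340 m/s = 19.34 km/s.

Δv_total ≈ 19.3 km/s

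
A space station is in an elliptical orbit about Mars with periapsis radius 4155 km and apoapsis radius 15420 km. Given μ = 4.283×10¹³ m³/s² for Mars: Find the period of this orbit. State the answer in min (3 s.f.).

T ≈ 490 min

Semi-major axis a = (r_p + r_a)/2 = (4155.0 + 15420)/2 = 9787.5 km = 9.788×10⁶ m.
By Kepler's third law T = 2π√(a³/μ) = 2π × 4.679×10³ = 2.940×10⁴ s.
= 490.0 min.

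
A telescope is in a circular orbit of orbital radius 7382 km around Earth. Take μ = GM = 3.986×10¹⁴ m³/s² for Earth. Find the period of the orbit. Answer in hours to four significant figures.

T ≈ 1.753 hours

r = 7382 km = 7.382×10⁶ m.
Kepler's third law: T = 2π√(r³/μ) = 2π√((7.382×10⁶)³ / 3.986×10¹⁴).
r³/μ = 1.009×10⁶ s², so T = 2π × 1.005×10³ = 6.312×10³ s.
Converting: 6.312×10³ s ÷ 3600 = 1.753 hours.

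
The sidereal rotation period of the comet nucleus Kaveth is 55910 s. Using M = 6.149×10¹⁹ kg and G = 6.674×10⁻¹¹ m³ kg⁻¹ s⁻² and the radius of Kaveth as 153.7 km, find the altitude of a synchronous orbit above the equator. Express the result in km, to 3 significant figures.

μ = GM = 6.674×10⁻¹¹ × 6.149×10¹⁹ = 4.104×10⁹ m³/s².
A synchronous orbit has period T, so by Kepler's third law a = (μT²/4π²)^(1/3).
μT²/4π² = 4.104×10⁹ × (5.591×10⁴)² / 39.48 = 3.249×10¹⁷ m³.
a = 6.875×10⁵ m = 687.50 km.
Altitude h = a − R = 687.50 − 153.7 = 533.80 km.

h_sync ≈ 534 km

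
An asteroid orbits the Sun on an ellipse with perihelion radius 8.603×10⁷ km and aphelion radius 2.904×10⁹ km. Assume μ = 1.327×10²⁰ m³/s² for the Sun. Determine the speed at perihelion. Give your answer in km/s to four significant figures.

Semi-major axis a = (r_p + r_a)/2 = 1.4950×10⁹ km = 1.495×10¹² m.
Vis-viva: v² = μ(2/r − 1/a) = 1.327×10²⁰ × (2.325×10⁻¹¹ − 6.689×10⁻¹³) = 2.996×10⁹ m²/s².
v = 54740 m/s = 54.74 km/s.

v ≈ 54.74 km/s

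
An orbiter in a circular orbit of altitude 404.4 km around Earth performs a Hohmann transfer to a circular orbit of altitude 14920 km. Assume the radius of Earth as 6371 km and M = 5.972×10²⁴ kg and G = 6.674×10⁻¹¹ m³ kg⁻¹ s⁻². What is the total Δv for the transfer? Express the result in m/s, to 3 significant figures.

μ = GM = 6.674×10⁻¹¹ × 5.972×10²⁴ = 3.986×10¹⁴ m³/s².
r₁ = 6371 + 404.4 = 6775.4 km = 6.7754×10⁶ m.
r₂ = 6371 + 14920 = 21291 km = 2.1291×10⁷ m.
Transfer ellipse a_t = (r₁ + r₂)/2 = 1.403×10⁷ m.
At r₁: circular v_c1 = √(μ/r₁) = 7670 m/s; transfer-perigee v_p = √[μ(2/r₁ − 1/a_t)] = 9447 m/s.
Δv₁ = v_p − v_c1 = 1777 m/s.
At r₂: circular v_c2 = √(μ/r₂) = 4327 m/s; transfer-apogee v_a = √[μ(2/r₂ − 1/a_t)] = 3006 m/s.
Δv₂ = v_c2 − v_a = 1320 m/s.
Total Δv = Δv₁ + Δv₂ = 3098 m/s.

Δv_total ≈ 3100 m/s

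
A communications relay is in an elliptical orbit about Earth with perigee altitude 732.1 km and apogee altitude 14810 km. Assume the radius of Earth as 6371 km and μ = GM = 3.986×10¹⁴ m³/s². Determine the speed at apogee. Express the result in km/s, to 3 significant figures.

r_p = 6371 + 732.1 = 7103.1 km = 7.1031×10⁶ m.
r_a = 6371 + 14810 = 21181 km = 2.1181×10⁷ m.
Semi-major axis a = (r_p + r_a)/2 = 14142 km = 1.414×10⁷ m.
Vis-viva: v² = μ(2/r − 1/a) = 3.986×10¹⁴ × (9.442×10⁻⁸ − 7.071×10⁻⁸) = 9.452×10⁶ m²/s².
v = 3074 m/s = 3.074 km/s.

v ≈ 3.07 km/s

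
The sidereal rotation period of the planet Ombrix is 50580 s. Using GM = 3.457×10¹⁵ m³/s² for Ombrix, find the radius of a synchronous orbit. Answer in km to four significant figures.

A synchronous orbit has period T, so by Kepler's third law a = (μT²/4π²)^(1/3).
μT²/4π² = 3.457×10¹⁵ × (5.058×10⁴)² / 39.48 = 2.240×10²³ m³.
a = 6.073×10⁷ m = 60734 km.

r_sync ≈ 60730 km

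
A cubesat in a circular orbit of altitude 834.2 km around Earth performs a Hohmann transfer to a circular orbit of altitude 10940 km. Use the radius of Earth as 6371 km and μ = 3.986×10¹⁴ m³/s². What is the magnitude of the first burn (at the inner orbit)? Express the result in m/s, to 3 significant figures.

Δv ≈ 1400 m/s

r₁ = 6371 + 834.2 = 7205.2 km = 7.2052×10⁶ m.
r₂ = 6371 + 10940 = 17311 km = 1.7311×10⁷ m.
Transfer ellipse a_t = (r₁ + r₂)/2 = 1.226×10⁷ m.
At r₁: circular v_c1 = √(μ/r₁) = 7438 m/s; transfer-perigee v_p = √[μ(2/r₁ − 1/a_t)] = 8839 m/s.
Δv₁ = v_p − v_c1 = 1401 m/s.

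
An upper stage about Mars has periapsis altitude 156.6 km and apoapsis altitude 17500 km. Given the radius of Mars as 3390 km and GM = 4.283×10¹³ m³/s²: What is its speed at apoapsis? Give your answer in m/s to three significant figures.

v ≈ 771 m/s

r_p = 3390 + 156.6 = 3546.6 km = 3.5466×10⁶ m.
r_a = 3390 + 17500 = 20890 km = 2.0890×10⁷ m.
Semi-major axis a = (r_p + r_a)/2 = 12218 km = 1.222×10⁷ m.
Vis-viva: v² = μ(2/r − 1/a) = 4.283×10¹³ × (9.574×10⁻⁸ − 8.184×10⁻⁸) = 5.951×10⁵ m²/s².
v = 771.4 m/s.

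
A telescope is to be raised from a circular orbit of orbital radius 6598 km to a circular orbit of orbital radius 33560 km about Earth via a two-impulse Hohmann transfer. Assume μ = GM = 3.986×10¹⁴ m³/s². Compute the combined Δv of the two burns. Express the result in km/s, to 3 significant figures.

r₁ = 6598 km = 6.598×10⁶ m.
r₂ = 33560 km = 3.356×10⁷ m.
Transfer ellipse a_t = (r₁ + r₂)/2 = 2.008×10⁷ m.
At r₁: circular v_c1 = √(μ/r₁) = 7773 m/s; transfer-perigee v_p = √[μ(2/r₁ − 1/a_t)] = 10050 m/s.
Δv₁ = v_p − v_c1 = 2276 m/s.
At r₂: circular v_c2 = √(μ/r₂) = 3446 m/s; transfer-apogee v_a = √[μ(2/r₂ − 1/a_t)] = 1976 m/s.
Δv₂ = v_c2 − v_a = 1471 m/s.
Total Δv = Δv₁ + Δv₂ = 3747 m/s = 3.747 km/s.

Δv_total ≈ 3.75 km/s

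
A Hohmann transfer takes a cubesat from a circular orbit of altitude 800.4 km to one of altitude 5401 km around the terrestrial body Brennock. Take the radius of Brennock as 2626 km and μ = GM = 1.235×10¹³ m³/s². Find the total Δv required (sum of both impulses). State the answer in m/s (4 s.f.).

Δv_total ≈ 630.1 m/s

r₁ = 2626 + 800.4 = 3426.4 km = 3.4264×10⁶ m.
r₂ = 2626 + 5401 = 8027.0 km = 8.0270×10⁶ m.
Transfer ellipse a_t = (r₁ + r₂)/2 = 5.727×10⁶ m.
At r₁: circular v_c1 = √(μ/r₁) = 1899 m/s; transfer-periapsis v_p = √[μ(2/r₁ − 1/a_t)] = 2248 m/s.
Δv₁ = v_p − v_c1 = 349.2 m/s.
At r₂: circular v_c2 = √(μ/r₂) = 1240 m/s; transfer-apoapsis v_a = √[μ(2/r₂ − 1/a_t)] = 959.5 m/s.
Δv₂ = v_c2 − v_a = 280.9 m/s.
Total Δv = Δv₁ + Δv₂ = 630.1 m/s.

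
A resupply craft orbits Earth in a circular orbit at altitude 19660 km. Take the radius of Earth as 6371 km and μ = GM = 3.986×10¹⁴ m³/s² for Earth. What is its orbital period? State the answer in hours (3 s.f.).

r = 6371 + 19660 = 26031 km = 2.6031×10⁷ m.
Kepler's third law: T = 2π√(r³/μ) = 2π√((2.603×10⁷)³ / 3.986×10¹⁴).
r³/μ = 4.425×10⁷ s², so T = 2π × 6.652×10³ = 4.180×10⁴ s.
Converting: 4.180×10⁴ s ÷ 3600 = 11.61 hours.

T ≈ 11.6 hours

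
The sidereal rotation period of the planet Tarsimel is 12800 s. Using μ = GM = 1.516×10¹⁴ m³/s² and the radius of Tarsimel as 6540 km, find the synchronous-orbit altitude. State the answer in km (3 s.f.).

A synchronous orbit has period T, so by Kepler's third law a = (μT²/4π²)^(1/3).
μT²/4π² = 1.516×10¹⁴ × (1.280×10⁴)² / 39.48 = 6.292×10²⁰ m³.
a = 8.569×10⁶ m = 8568.8 km.
Altitude h = a − R = 8568.8 − 6540 = 2028.8 km.

h_sync ≈ 2030 km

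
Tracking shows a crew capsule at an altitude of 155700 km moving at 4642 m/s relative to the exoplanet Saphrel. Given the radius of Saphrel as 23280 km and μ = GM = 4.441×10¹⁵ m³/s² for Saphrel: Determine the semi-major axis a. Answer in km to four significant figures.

a ≈ 1.582×10⁵ km

r = 23280 + 155700 = 1.7898×10⁵ km = 1.790×10⁸ m.
Vis-viva rearranged: 1/a = 2/r − v²/μ = 1.117×10⁻⁸ − 4.852×10⁻⁹ = 6.322×10⁻⁹ m⁻¹.
a = 1.582×10⁸ m = 1.5817×10⁵ km.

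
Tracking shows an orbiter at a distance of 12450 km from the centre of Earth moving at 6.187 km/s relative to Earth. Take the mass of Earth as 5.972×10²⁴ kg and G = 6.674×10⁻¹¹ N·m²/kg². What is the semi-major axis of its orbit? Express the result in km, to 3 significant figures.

μ = GM = 6.674×10⁻¹¹ × 5.972×10²⁴ = 3.986×10¹⁴ m³/s².
r = 1.245×10⁷ m.
Vis-viva rearranged: 1/a = 2/r − v²/μ = 1.606×10⁻⁷ − 9.604×10⁻⁸ = 6.460×10⁻⁸ m⁻¹.
a = 1.548×10⁷ m = 15479 km.

a ≈ 15500 km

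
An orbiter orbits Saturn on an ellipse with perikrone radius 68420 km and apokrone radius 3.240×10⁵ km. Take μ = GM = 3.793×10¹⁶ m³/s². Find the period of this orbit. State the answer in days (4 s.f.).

T ≈ 1.026 days

Semi-major axis a = (r_p + r_a)/2 = (68420 + 3.2400×10⁵)/2 = 1.9621×10⁵ km = 1.962×10⁸ m.
By Kepler's third law T = 2π√(a³/μ) = 2π × 1.411×10⁴ = 8.867×10⁴ s.
= 1.026 days.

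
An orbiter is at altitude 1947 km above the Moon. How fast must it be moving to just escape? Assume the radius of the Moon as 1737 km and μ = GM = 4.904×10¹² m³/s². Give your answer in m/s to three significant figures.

v_esc ≈ 1630 m/s

r = 1737 + 1947 = 3684.0 km = 3.6840×10⁶ m.
Escape speed v_esc = √(2μ/r) = √(2 × 4.904×10¹² / 3.684×10⁶) = √(2.662×10⁶) = 1632 m/s.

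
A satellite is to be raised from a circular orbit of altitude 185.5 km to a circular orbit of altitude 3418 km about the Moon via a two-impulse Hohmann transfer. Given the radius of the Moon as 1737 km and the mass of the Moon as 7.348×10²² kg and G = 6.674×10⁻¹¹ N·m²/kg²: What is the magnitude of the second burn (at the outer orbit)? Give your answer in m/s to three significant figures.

μ = GM = 6.674×10⁻¹¹ × 7.348×10²² = 4.904×10¹² m³/s².
r₁ = 1737 + 185.5 = 1922.5 km = 1.9225×10⁶ m.
r₂ = 1737 + 3418 = 5155.0 km = 5.1550×10⁶ m.
Transfer ellipse a_t = (r₁ + r₂)/2 = 3.539×10⁶ m.
At r₁: circular v_c1 = √(μ/r₁) = 1597 m/s; transfer-perilune v_p = √[μ(2/r₁ − 1/a_t)] = 1928 m/s.
At r₂: circular v_c2 = √(μ/r₂) = 975.4 m/s; transfer-apolune v_a = √[μ(2/r₂ − 1/a_t)] = 718.9 m/s.
Δv₂ = v_c2 − v_a = 256.5 m/s.

Δv ≈ 256 m/s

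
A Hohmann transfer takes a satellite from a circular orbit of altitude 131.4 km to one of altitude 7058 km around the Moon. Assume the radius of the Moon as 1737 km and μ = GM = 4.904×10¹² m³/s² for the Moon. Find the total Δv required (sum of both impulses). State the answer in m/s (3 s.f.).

Δv_total ≈ 765 m/s

r₁ = 1737 + 131.4 = 1868.4 km = 1.8684×10⁶ m.
r₂ = 1737 + 7058 = 8795.0 km = 8.7950×10⁶ m.
Transfer ellipse a_t = (r₁ + r₂)/2 = 5.332×10⁶ m.
At r₁: circular v_c1 = √(μ/r₁) = 1620 m/s; transfer-perilune v_p = √[μ(2/r₁ − 1/a_t)] = 2081 m/s.
Δv₁ = v_p − v_c1 = 460.7 m/s.
At r₂: circular v_c2 = √(μ/r₂) = 746.7 m/s; transfer-apolune v_a = √[μ(2/r₂ − 1/a_t)] = 442.0 m/s.
Δv₂ = v_c2 − v_a = 304.7 m/s.
Total Δv = Δv₁ + Δv₂ = 765.4 m/s.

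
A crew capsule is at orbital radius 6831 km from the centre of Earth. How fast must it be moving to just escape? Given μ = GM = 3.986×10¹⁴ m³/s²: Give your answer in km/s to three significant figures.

r = 6831 km = 6.831×10⁶ m.
Escape speed v_esc = √(2μ/r) = √(2 × 3.986×10¹⁴ / 6.831×10⁶) = √(1.167×10⁸) = 10800 m/s.
= 10.80 km/s.

v_esc ≈ 10.8 km/s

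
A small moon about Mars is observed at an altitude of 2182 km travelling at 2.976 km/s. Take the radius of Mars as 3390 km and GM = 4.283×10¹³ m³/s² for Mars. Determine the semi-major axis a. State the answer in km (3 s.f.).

a ≈ 6570 km

r = 3390 + 2182 = 5572.0 km = 5.572×10⁶ m.
Vis-viva rearranged: 1/a = 2/r − v²/μ = 3.589×10⁻⁷ − 2.068×10⁻⁷ = 1.522×10⁻⁷ m⁻¹.
a = 6.572×10⁶ m = 6572.3 km.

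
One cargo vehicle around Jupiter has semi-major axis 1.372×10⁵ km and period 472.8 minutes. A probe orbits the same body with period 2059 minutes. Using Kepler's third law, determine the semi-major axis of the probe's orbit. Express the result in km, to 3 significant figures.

Kepler's third law: a³ ∝ T², so a₂ = a₁ (T₂/T₁)^(2/3).
T₂/T₁ = 4.355, (T₂/T₁)^(2/3) = 2.667.
a₂ = 1.372×10⁵ × 2.667 = 3.659×10⁵ km.

a₂ ≈ 3.66×10⁵ km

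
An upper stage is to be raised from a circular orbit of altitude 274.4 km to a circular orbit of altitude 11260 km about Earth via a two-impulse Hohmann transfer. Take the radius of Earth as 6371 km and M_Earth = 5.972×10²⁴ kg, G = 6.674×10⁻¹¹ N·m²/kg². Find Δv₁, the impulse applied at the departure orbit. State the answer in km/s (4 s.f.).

μ = GM = 6.674×10⁻¹¹ × 5.972×10²⁴ = 3.986×10¹⁴ m³/s².
r₁ = 6371 + 274.4 = 6645.4 km = 6.6454×10⁶ m.
r₂ = 6371 + 11260 = 17631 km = 1.7631×10⁷ m.
Transfer ellipse a_t = (r₁ + r₂)/2 = 1.214×10⁷ m.
At r₁: circular v_c1 = √(μ/r₁) = 7744 m/s; transfer-perigee v_p = √[μ(2/r₁ − 1/a_t)] = 9334 m/s.
Δv₁ = v_p − v_c1 = 1589 m/s.
= 1.589 km/s.

Δv ≈ 1.589 km/s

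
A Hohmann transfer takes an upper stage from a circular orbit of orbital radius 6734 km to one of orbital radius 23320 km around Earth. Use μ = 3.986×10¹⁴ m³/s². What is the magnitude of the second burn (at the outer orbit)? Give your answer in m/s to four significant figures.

r₁ = 6734 km = 6.734×10⁶ m.
r₂ = 23320 km = 2.332×10⁷ m.
Transfer ellipse a_t = (r₁ + r₂)/2 = 1.503×10⁷ m.
At r₁: circular v_c1 = √(μ/r₁) = 7694 m/s; transfer-perigee v_p = √[μ(2/r₁ − 1/a_t)] = 9584 m/s.
At r₂: circular v_c2 = √(μ/r₂) = 4134 m/s; transfer-apogee v_a = √[μ(2/r₂ − 1/a_t)] = 2768 m/s.
Δv₂ = v_c2 − v_a = 1367 m/s.

Δv ≈ 1367 m/s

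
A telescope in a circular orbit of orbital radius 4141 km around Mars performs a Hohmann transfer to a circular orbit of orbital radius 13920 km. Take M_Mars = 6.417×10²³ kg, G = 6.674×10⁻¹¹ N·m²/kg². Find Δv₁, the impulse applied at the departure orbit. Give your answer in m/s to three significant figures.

μ = GM = 6.674×10⁻¹¹ × 6.417×10²³ = 4.283×10¹³ m³/s².
r₁ = 4141 km = 4.141×10⁶ m.
r₂ = 13920 km = 1.392×10⁷ m.
Transfer ellipse a_t = (r₁ + r₂)/2 = 9.030×10⁶ m.
At r₁: circular v_c1 = √(μ/r₁) = 3216 m/s; transfer-periapsis v_p = √[μ(2/r₁ − 1/a_t)] = 3993 m/s.
Δv₁ = v_p − v_c1 = 776.8 m/s.

Δv ≈ 777 m/s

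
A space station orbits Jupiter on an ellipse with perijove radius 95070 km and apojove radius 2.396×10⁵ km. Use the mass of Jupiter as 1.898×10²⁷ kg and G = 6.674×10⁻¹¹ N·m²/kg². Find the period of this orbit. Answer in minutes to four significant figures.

μ = GM = 6.674×10⁻¹¹ × 1.898×10²⁷ = 1.267×10¹⁷ m³/s².
Semi-major axis a = (r_p + r_a)/2 = (95070 + 2.3960×10⁵)/2 = 1.6734×10⁵ km = 1.673×10⁸ m.
By Kepler's third law T = 2π√(a³/μ) = 2π × 6.082×10³ = 3.821×10⁴ s.
= 636.9 minutes.

T ≈ 636.9 minutes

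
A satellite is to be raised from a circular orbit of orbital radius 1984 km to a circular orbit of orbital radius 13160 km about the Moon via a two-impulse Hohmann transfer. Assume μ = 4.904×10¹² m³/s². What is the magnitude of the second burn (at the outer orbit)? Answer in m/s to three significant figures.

Δv ≈ 298 m/s

r₁ = 1984 km = 1.984×10⁶ m.
r₂ = 13160 km = 1.316×10⁷ m.
Transfer ellipse a_t = (r₁ + r₂)/2 = 7.572×10⁶ m.
At r₁: circular v_c1 = √(μ/r₁) = 1572 m/s; transfer-perilune v_p = √[μ(2/r₁ − 1/a_t)] = 2073 m/s.
At r₂: circular v_c2 = √(μ/r₂) = 610.4 m/s; transfer-apolune v_a = √[μ(2/r₂ − 1/a_t)] = 312.5 m/s.
Δv₂ = v_c2 − v_a = 298.0 m/s.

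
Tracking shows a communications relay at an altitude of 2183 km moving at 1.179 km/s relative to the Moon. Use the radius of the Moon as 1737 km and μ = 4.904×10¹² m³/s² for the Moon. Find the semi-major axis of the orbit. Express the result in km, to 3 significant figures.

a ≈ 4410 km

r = 1737 + 2183 = 3920.0 km = 3.920×10⁶ m.
Specific orbital energy ε = v²/2 − μ/r = (1179)²/2 − 4.904×10¹²/3.920×10⁶ = -5.560×10⁵ J/kg.
Since ε = −μ/(2a), a = −μ/(2ε) = 4.410×10⁶ m = 4410.1 km.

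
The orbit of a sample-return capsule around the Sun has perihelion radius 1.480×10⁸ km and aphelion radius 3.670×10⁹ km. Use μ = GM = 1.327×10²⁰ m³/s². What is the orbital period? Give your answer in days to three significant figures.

Semi-major axis a = (r_p + r_a)/2 = (1.4800×10⁸ + 3.6700×10⁹)/2 = 1.9090×10⁹ km = 1.909×10¹² m.
By Kepler's third law T = 2π√(a³/μ) = 2π × 2.290×10⁸ = 1.439×10⁹ s.
= 16650 days.

T ≈ 16700 days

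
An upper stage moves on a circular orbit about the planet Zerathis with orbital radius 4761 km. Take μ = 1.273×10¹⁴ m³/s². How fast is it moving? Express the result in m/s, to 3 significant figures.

v ≈ 5170 m/s

r = 4761 km = 4.761×10⁶ m.
For a circular orbit v = √(μ/r) = √(1.273×10¹⁴ / 4.761×10⁶) = √(2.674×10⁷) = 5171 m/s.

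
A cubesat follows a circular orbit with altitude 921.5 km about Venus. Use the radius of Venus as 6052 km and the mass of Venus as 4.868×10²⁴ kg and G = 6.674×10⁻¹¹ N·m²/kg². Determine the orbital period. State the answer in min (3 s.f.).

μ = GM = 6.674×10⁻¹¹ × 4.868×10²⁴ = 3.249×10¹⁴ m³/s².
r = 6052 + 921.5 = 6973.5 km = 6.9735×10⁶ m.
Kepler's third law: T = 2π√(r³/μ) = 2π√((6.974×10⁶)³ / 3.249×10¹⁴).
r³/μ = 1.044×10⁶ s², so T = 2π × 1.022×10³ = 6.419×10³ s.
Converting: 6.419×10³ s ÷ 60.00 = 107.0 min.

T ≈ 107 min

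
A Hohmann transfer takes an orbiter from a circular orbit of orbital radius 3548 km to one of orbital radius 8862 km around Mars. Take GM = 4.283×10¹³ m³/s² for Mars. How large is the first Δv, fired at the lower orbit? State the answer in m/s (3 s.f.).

Δv ≈ 678 m/s

r₁ = 3548 km = 3.548×10⁶ m.
r₂ = 8862 km = 8.862×10⁶ m.
Transfer ellipse a_t = (r₁ + r₂)/2 = 6.205×10⁶ m.
At r₁: circular v_c1 = √(μ/r₁) = 3474 m/s; transfer-periapsis v_p = √[μ(2/r₁ − 1/a_t)] = 4152 m/s.
Δv₁ = v_p − v_c1 = 677.8 m/s.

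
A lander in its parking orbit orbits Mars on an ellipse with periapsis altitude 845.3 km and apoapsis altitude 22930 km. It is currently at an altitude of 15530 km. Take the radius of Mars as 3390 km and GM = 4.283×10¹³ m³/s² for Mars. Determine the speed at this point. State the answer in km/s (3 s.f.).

v ≈ 1.31 km/s

r_p = 3390 + 845.3 = 4235.3 km = 4.2353×10⁶ m.
r_a = 3390 + 22930 = 26320 km = 2.6320×10⁷ m.
r = 3390 + 15530 = 18920 km = 1.892×10⁷ m.
Semi-major axis a = (r_p + r_a)/2 = 15278 km = 1.528×10⁷ m.
Vis-viva: v² = μ(2/r − 1/a) = 4.283×10¹³ × (1.057×10⁻⁷ − 6.546×10⁻⁸) = 1.724×10⁶ m²/s².
v = 1313 m/s = 1.313 km/s.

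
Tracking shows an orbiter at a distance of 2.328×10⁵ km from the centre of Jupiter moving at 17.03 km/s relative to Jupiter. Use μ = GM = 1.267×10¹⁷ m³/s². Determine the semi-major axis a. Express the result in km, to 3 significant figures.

a ≈ 1.59×10⁵ km

r = 2.328×10⁸ m.
Vis-viva rearranged: 1/a = 2/r − v²/μ = 8.591×10⁻⁹ − 2.289×10⁻⁹ = 6.302×10⁻⁹ m⁻¹.
a = 1.587×10⁸ m = 1.5868×10⁵ km.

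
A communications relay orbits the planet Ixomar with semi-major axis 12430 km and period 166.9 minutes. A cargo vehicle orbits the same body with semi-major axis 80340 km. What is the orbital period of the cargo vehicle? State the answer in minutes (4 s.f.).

Kepler's third law: T² ∝ a³, so T₂ = T₁ (a₂/a₁)^(3/2).
a₂/a₁ = 6.463, (a₂/a₁)^(3/2) = 16.43.
T₂ = 166.9 × 16.43 = 2743 minutes.

T₂ ≈ 2743 minutes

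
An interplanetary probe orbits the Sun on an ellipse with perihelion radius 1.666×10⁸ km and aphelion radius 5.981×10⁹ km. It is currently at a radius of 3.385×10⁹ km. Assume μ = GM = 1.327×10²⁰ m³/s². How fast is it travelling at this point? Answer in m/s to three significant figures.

Semi-major axis a = (r_p + r_a)/2 = 3.0738×10⁹ km = 3.074×10¹² m.
Vis-viva: v² = μ(2/r − 1/a) = 1.327×10²⁰ × (5.908×10⁻¹³ − 3.253×10⁻¹³) = 3.523×10⁷ m²/s².
v = 5936 m/s.

v ≈ 5940 m/s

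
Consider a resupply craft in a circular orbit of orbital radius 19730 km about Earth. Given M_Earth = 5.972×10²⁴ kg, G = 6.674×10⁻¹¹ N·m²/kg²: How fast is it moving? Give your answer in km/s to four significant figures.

v ≈ 4.495 km/s

μ = GM = 6.674×10⁻¹¹ × 5.972×10²⁴ = 3.986×10¹⁴ m³/s².
r = 19730 km = 1.973×10⁷ m.
For a circular orbit v = √(μ/r) = √(3.986×10¹⁴ / 1.973×10⁷) = √(2.020×10⁷) = 4495 m/s.
That is 4.495 km/s.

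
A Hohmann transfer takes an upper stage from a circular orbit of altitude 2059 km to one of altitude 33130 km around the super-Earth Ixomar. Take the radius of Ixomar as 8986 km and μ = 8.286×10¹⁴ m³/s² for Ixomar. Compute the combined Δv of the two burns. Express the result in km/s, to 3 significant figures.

Δv_total ≈ 3.82 km/s

r₁ = 8986 + 2059 = 11045 km = 1.1045×10⁷ m.
r₂ = 8986 + 33130 = 42116 km = 4.2116×10⁷ m.
Transfer ellipse a_t = (r₁ + r₂)/2 = 2.658×10⁷ m.
At r₁: circular v_c1 = √(μ/r₁) = 8661 m/s; transfer-periapsis v_p = √[μ(2/r₁ − 1/a_t)] = 10900 m/s.
Δv₁ = v_p − v_c1 = 2241 m/s.
At r₂: circular v_c2 = √(μ/r₂) = 4436 m/s; transfer-apoapsis v_a = √[μ(2/r₂ − 1/a_t)] = 2859 m/s.
Δv₂ = v_c2 − v_a = 1576 m/s.
Total Δv = Δv₁ + Δv₂ = 3818 m/s = 3.818 km/s.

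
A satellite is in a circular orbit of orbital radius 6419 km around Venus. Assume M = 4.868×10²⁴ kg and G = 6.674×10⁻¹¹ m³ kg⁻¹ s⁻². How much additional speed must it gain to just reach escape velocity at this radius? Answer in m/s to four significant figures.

Δv ≈ 2947 m/s

μ = GM = 6.674×10⁻¹¹ × 4.868×10²⁴ = 3.249×10¹⁴ m³/s².
r = 6419 km = 6.419×10⁶ m.
Circular speed v_c = √(μ/r) = 7114 m/s.
Escape speed v_esc = √(2μ/r) = √2 × v_c = 10060 m/s.
Δv = v_esc − v_c = 2947 m/s.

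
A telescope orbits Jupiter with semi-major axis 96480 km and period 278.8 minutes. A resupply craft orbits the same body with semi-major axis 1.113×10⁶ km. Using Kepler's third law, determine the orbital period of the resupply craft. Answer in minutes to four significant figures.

Kepler's third law: T² ∝ a³, so T₂ = T₁ (a₂/a₁)^(3/2).
a₂/a₁ = 11.54, (a₂/a₁)^(3/2) = 39.18.
T₂ = 278.8 × 39.18 = 10920 minutes.

T₂ ≈ 10920 minutes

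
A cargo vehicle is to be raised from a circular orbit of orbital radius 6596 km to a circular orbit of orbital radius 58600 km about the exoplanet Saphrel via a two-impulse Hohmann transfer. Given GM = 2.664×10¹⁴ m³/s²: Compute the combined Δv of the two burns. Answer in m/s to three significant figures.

Δv_total ≈ 3340 m/s

r₁ = 6596 km = 6.596×10⁶ m.
r₂ = 58600 km = 5.860×10⁷ m.
Transfer ellipse a_t = (r₁ + r₂)/2 = 3.260×10⁷ m.
At r₁: circular v_c1 = √(μ/r₁) = 6355 m/s; transfer-periapsis v_p = √[μ(2/r₁ − 1/a_t)] = 8521 m/s.
Δv₁ = v_p − v_c1 = 2166 m/s.
At r₂: circular v_c2 = √(μ/r₂) = 2132 m/s; transfer-apoapsis v_a = √[μ(2/r₂ − 1/a_t)] = 959.1 m/s.
Δv₂ = v_c2 − v_a = 1173 m/s.
Total Δv = Δv₁ + Δv₂ = 3339 m/s.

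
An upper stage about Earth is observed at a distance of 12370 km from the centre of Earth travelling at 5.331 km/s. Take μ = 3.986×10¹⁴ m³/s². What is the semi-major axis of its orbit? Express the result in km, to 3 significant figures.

r = 1.237×10⁷ m.
Specific orbital energy ε = v²/2 − μ/r = (5331)²/2 − 3.986×10¹⁴/1.237×10⁷ = -1.801×10⁷ J/kg.
Since ε = −μ/(2a), a = −μ/(2ε) = 1.106×10⁷ m = 11064 km.

a ≈ 11100 km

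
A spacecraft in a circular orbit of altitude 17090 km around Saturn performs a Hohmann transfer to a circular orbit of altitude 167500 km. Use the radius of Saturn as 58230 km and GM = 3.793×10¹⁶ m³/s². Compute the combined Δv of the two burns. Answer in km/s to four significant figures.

Δv_total ≈ 8.833 km/s

r₁ = 58230 + 17090 = 75320 km = 7.5320×10⁷ m.
r₂ = 58230 + 167500 = 225730 km = 2.2573×10⁸ m.
Transfer ellipse a_t = (r₁ + r₂)/2 = 1.505×10⁸ m.
At r₁: circular v_c1 = √(μ/r₁) = 22440 m/s; transfer-perikrone v_p = √[μ(2/r₁ − 1/a_t)] = 27480 m/s.
Δv₁ = v_p − v_c1 = 5040 m/s.
At r₂: circular v_c2 = √(μ/r₂) = 12960 m/s; transfer-apokrone v_a = √[μ(2/r₂ − 1/a_t)] = 9170 m/s.
Δv₂ = v_c2 − v_a = 3793 m/s.
Total Δv = Δv₁ + Δv₂ = 8833 m/s = 8.833 km/s.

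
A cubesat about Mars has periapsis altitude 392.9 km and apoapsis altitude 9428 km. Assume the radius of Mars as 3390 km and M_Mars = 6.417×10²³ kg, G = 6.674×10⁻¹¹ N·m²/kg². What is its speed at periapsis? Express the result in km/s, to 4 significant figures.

μ = GM = 6.674×10⁻¹¹ × 6.417×10²³ = 4.283×10¹³ m³/s².
r_p = 3390 + 392.9 = 3782.9 km = 3.7829×10⁶ m.
r_a = 3390 + 9428 = 12818 km = 1.2818×10⁷ m.
Semi-major axis a = (r_p + r_a)/2 = 8300.5 km = 8.300×10⁶ m.
Vis-viva: v² = μ(2/r − 1/a) = 4.283×10¹³ × (5.287×10⁻⁷ − 1.205×10⁻⁷) = 1.748×10⁷ m²/s².
v = 4181 m/s = 4.181 km/s.

v ≈ 4.181 km/s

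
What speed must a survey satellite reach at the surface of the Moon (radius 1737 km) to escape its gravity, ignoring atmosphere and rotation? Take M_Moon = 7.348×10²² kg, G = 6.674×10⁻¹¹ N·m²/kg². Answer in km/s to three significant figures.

μ = GM = 6.674×10⁻¹¹ × 7.348×10²² = 4.904×10¹² m³/s².
r = R = 1.737×10⁶ m.
Escape speed v_esc = √(2μ/r) = √(2 × 4.904×10¹² / 1.737×10⁶) = √(5.647×10⁶) = 2376 m/s.
= 2.376 km/s.

v_esc ≈ 2.38 km/s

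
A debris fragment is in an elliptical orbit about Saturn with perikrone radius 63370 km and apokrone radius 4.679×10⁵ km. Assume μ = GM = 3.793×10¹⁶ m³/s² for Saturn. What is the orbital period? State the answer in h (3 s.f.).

Semi-major axis a = (r_p + r_a)/2 = (63370 + 4.6790×10⁵)/2 = 2.6564×10⁵ km = 2.656×10⁸ m.
By Kepler's third law T = 2π√(a³/μ) = 2π × 2.223×10⁴ = 1.397×10⁵ s.
= 38.80 h.

T ≈ 38.8 h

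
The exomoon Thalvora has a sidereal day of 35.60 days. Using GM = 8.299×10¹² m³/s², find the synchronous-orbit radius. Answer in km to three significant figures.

r_sync ≈ 1.26×10⁵ km

T = 35.60 days = 3.076×10⁶ s.
A synchronous orbit has period T, so by Kepler's third law a = (μT²/4π²)^(1/3).
μT²/4π² = 8.299×10¹² × (3.076×10⁶)² / 39.48 = 1.989×10²⁴ m³.
a = 1.258×10⁸ m = 1.2576×10⁵ km.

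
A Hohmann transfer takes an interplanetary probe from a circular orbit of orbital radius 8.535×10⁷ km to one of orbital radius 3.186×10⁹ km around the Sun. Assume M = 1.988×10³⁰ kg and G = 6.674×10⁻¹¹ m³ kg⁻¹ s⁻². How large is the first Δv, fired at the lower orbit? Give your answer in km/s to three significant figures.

Δv ≈ 15.6 km/s

μ = GM = 6.674×10⁻¹¹ × 1.988×10³⁰ = 1.327×10²⁰ m³/s².
r₁ = 8.535×10⁷ km = 8.535×10¹⁰ m.
r₂ = 3.186×10⁹ km = 3.186×10¹² m.
Transfer ellipse a_t = (r₁ + r₂)/2 = 1.636×10¹² m.
At r₁: circular v_c1 = √(μ/r₁) = 39430 m/s; transfer-perihelion v_p = √[μ(2/r₁ − 1/a_t)] = 55030 m/s.
Δv₁ = v_p − v_c1 = 15600 m/s.
= 15.60 km/s.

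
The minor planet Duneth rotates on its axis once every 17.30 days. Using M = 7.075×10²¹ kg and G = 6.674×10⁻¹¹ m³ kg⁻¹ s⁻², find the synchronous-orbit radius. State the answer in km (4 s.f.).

μ = GM = 6.674×10⁻¹¹ × 7.075×10²¹ = 4.722×10¹¹ m³/s².
T = 17.30 days = 1.495×10⁶ s.
A synchronous orbit has period T, so by Kepler's third law a = (μT²/4π²)^(1/3).
μT²/4π² = 4.722×10¹¹ × (1.495×10⁶)² / 39.48 = 2.672×10²² m³.
a = 2.990×10⁷ m = 29897 km.

r_sync ≈ 29900 km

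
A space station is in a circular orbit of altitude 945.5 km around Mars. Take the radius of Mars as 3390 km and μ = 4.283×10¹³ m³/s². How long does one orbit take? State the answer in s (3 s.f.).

r = 3390 + 945.5 = 4335.5 km = 4.3355×10⁶ m.
Kepler's third law: T = 2π√(r³/μ) = 2π√((4.336×10⁶)³ / 4.283×10¹³).
r³/μ = 1.903×10⁶ s², so T = 2π × 1.379×10³ = 8.667×10³ s.

T ≈ 8670 s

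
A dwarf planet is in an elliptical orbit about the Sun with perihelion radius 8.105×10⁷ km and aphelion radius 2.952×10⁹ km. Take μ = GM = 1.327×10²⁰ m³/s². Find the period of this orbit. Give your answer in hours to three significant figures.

T ≈ 283000 hours

Semi-major axis a = (r_p + r_a)/2 = (8.1050×10⁷ + 2.9520×10⁹)/2 = 1.5165×10⁹ km = 1.517×10¹² m.
By Kepler's third law T = 2π√(a³/μ) = 2π × 1.621×10⁸ = 1.019×10⁹ s.
= 2.830×10⁵ hours.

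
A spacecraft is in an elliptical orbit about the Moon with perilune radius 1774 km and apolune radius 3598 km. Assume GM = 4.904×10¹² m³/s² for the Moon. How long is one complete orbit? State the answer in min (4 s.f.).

Semi-major axis a = (r_p + r_a)/2 = (1774.0 + 3598.0)/2 = 2686.0 km = 2.686×10⁶ m.
By Kepler's third law T = 2π√(a³/μ) = 2π × 1.988×10³ = 1.249×10⁴ s.
= 208.2 min.

T ≈ 208.2 min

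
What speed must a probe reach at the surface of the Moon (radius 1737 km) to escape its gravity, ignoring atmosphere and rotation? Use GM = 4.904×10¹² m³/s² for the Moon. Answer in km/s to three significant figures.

v_esc ≈ 2.38 km/s

r = R = 1.737×10⁶ m.
Escape speed v_esc = √(2μ/r) = √(2 × 4.904×10¹² / 1.737×10⁶) = √(5.647×10⁶) = 2376 m/s.
= 2.376 km/s.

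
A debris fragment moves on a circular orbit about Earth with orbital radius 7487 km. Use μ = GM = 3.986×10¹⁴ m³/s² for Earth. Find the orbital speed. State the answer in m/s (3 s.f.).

r = 7487 km = 7.487×10⁶ m.
For a circular orbit v = √(μ/r) = √(3.986×10¹⁴ / 7.487×10⁶) = √(5.324×10⁷) = 7297 m/s.

v ≈ 7300 m/s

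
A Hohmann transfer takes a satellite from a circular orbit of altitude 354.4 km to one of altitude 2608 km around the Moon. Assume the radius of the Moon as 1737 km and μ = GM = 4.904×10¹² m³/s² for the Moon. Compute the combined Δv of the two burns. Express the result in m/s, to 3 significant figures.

Δv_total ≈ 454 m/s

r₁ = 1737 + 354.4 = 2091.4 km = 2.0914×10⁶ m.
r₂ = 1737 + 2608 = 4345.0 km = 4.3450×10⁶ m.
Transfer ellipse a_t = (r₁ + r₂)/2 = 3.218×10⁶ m.
At r₁: circular v_c1 = √(μ/r₁) = 1531 m/s; transfer-perilune v_p = √[μ(2/r₁ − 1/a_t)] = 1779 m/s.
Δv₁ = v_p − v_c1 = 248.0 m/s.
At r₂: circular v_c2 = √(μ/r₂) = 1062 m/s; transfer-apolune v_a = √[μ(2/r₂ − 1/a_t)] = 856.4 m/s.
Δv₂ = v_c2 − v_a = 206.0 m/s.
Total Δv = Δv₁ + Δv₂ = 453.9 m/s.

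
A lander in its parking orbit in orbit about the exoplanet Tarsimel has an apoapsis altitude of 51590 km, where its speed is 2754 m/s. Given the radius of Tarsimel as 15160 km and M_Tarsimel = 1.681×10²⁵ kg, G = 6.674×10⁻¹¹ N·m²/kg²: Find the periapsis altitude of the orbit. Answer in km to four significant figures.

μ = GM = 6.674×10⁻¹¹ × 1.681×10²⁵ = 1.122×10¹⁵ m³/s².
r_a = 15160 + 51590 = 66750 km = 6.675×10⁷ m.
Specific energy ε = v²/2 − μ/r = -1.302×10⁷ J/kg, so a = −μ/(2ε) = 4.310×10⁷ m.
The apsides satisfy r_p + r_a = 2a, so the periapsis radius is 2a − r_a = 1.945×10⁷ m = 19449 km.
Periapsis altitude = 19449 − 15160 = 4289.0 km.

periapsis altitude ≈ 4289 km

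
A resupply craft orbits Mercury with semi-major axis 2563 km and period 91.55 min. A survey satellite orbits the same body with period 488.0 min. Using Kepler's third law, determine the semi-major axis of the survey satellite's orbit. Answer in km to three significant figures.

Kepler's third law: a³ ∝ T², so a₂ = a₁ (T₂/T₁)^(2/3).
T₂/T₁ = 5.330, (T₂/T₁)^(2/3) = 3.051.
a₂ = 2563 × 3.051 = 7821 km.

a₂ ≈ 7820 km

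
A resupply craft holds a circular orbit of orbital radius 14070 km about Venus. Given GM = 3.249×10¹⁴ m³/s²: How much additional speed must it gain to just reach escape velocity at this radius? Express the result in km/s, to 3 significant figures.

Δv ≈ 1.99 km/s

r = 14070 km = 1.407×10⁷ m.
Circular speed v_c = √(μ/r) = 4805 m/s.
Escape speed v_esc = √(2μ/r) = √2 × v_c = 6796 m/s.
Δv = v_esc − v_c = 1990 m/s = 1.990 km/s.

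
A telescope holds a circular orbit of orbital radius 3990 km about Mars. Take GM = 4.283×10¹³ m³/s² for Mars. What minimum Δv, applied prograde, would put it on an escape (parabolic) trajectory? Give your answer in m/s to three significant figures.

r = 3990 km = 3.990×10⁶ m.
Circular speed v_c = √(μ/r) = 3276 m/s.
Escape speed v_esc = √(2μ/r) = √2 × v_c = 4633 m/s.
Δv = v_esc − v_c = 1357 m/s.

Δv ≈ 1360 m/s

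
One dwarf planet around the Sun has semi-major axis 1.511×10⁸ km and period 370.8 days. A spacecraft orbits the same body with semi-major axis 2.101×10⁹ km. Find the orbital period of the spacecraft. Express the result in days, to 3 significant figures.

Kepler's third law: T² ∝ a³, so T₂ = T₁ (a₂/a₁)^(3/2).
a₂/a₁ = 13.90, (a₂/a₁)^(3/2) = 51.85.
T₂ = 370.8 × 51.85 = 19230 days.

T₂ ≈ 19200 days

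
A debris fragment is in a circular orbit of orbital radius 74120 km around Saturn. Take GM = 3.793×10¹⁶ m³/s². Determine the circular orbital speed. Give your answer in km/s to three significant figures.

v ≈ 22.6 km/s

r = 74120 km = 7.412×10⁷ m.
For a circular orbit v = √(μ/r) = √(3.793×10¹⁶ / 7.412×10⁷) = √(5.117×10⁸) = 22620 m/s.
That is 22.62 km/s.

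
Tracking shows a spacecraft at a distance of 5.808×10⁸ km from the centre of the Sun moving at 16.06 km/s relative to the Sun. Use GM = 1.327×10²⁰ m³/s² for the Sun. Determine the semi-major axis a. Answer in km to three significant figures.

a ≈ 6.67×10⁸ km

r = 5.808×10¹¹ m.
Vis-viva rearranged: 1/a = 2/r − v²/μ = 3.444×10⁻¹² − 1.944×10⁻¹² = 1.500×10⁻¹² m⁻¹.
a = 6.667×10¹¹ m = 6.6673×10⁸ km.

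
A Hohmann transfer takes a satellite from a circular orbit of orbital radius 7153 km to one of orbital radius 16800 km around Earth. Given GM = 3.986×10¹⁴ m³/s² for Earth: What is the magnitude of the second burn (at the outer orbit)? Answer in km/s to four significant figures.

r₁ = 7153 km = 7.153×10⁶ m.
r₂ = 16800 km = 1.680×10⁷ m.
Transfer ellipse a_t = (r₁ + r₂)/2 = 1.198×10⁷ m.
At r₁: circular v_c1 = √(μ/r₁) = 7465 m/s; transfer-perigee v_p = √[μ(2/r₁ − 1/a_t)] = 8841 m/s.
At r₂: circular v_c2 = √(μ/r₂) = 4871 m/s; transfer-apogee v_a = √[μ(2/r₂ − 1/a_t)] = 3764 m/s.
Δv₂ = v_c2 − v_a = 1107 m/s.
= 1.107 km/s.

Δv ≈ 1.107 km/s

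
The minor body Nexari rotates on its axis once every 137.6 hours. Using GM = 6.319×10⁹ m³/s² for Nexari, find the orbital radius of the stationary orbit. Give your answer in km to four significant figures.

r_sync ≈ 3399 km

T = 137.6 hours = 4.954×10⁵ s.
A synchronous orbit has period T, so by Kepler's third law a = (μT²/4π²)^(1/3).
μT²/4π² = 6.319×10⁹ × (4.954×10⁵)² / 39.48 = 3.928×10¹⁹ m³.
a = 3.399×10⁶ m = 3399.2 km.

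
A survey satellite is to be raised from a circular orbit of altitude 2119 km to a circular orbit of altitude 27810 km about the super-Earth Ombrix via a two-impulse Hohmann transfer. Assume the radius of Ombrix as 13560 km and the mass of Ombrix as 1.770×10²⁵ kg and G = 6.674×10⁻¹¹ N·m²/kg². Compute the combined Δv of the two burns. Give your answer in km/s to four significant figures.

Δv_total ≈ 3.155 km/s

μ = GM = 6.674×10⁻¹¹ × 1.770×10²⁵ = 1.181×10¹⁵ m³/s².
r₁ = 13560 + 2119 = 15679 km = 1.5679×10⁷ m.
r₂ = 13560 + 27810 = 41370 km = 4.1370×10⁷ m.
Transfer ellipse a_t = (r₁ + r₂)/2 = 2.852×10⁷ m.
At r₁: circular v_c1 = √(μ/r₁) = 8680 m/s; transfer-periapsis v_p = √[μ(2/r₁ − 1/a_t)] = 10450 m/s.
Δv₁ = v_p − v_c1 = 1773 m/s.
At r₂: circular v_c2 = √(μ/r₂) = 5344 m/s; transfer-apoapsis v_a = √[μ(2/r₂ − 1/a_t)] = 3962 m/s.
Δv₂ = v_c2 − v_a = 1382 m/s.
Total Δv = Δv₁ + Δv₂ = 3155 m/s = 3.155 km/s.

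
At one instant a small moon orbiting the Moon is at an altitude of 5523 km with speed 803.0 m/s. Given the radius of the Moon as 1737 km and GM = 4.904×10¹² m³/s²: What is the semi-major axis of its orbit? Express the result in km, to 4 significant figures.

r = 1737 + 5523 = 7260.0 km = 7.260×10⁶ m.
Vis-viva rearranged: 1/a = 2/r − v²/μ = 2.755×10⁻⁷ − 1.315×10⁻⁷ = 1.440×10⁻⁷ m⁻¹.
a = 6.945×10⁶ m = 6944.6 km.

a ≈ 6945 km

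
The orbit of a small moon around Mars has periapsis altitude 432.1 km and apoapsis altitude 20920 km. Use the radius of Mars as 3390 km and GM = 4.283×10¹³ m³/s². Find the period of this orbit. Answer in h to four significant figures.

T ≈ 14.07 h

r_p = 3390 + 432.1 = 3822.1 km = 3.8221×10⁶ m.
r_a = 3390 + 20920 = 24310 km = 2.4310×10⁷ m.
Semi-major axis a = (r_p + r_a)/2 = (3822.1 + 24310)/2 = 14066 km = 1.407×10⁷ m.
By Kepler's third law T = 2π√(a³/μ) = 2π × 8.061×10³ = 5.065×10⁴ s.
= 14.07 h.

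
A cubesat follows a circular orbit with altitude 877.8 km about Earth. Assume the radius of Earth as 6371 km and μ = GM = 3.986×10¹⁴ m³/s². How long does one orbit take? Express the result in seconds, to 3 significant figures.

T ≈ 6140 seconds

r = 6371 + 877.8 = 7248.8 km = 7.2488×10⁶ m.
Kepler's third law: T = 2π√(r³/μ) = 2π√((7.249×10⁶)³ / 3.986×10¹⁴).
r³/μ = 9.556×10⁵ s², so T = 2π × 9.775×10² = 6.142×10³ s.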